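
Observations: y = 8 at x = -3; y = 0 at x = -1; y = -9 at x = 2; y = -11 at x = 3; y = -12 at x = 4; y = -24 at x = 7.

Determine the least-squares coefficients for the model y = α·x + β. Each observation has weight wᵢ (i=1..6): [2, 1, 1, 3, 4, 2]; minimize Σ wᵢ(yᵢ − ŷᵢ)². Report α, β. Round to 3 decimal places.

Sums needed: Σwᵢ·x·x = 212, Σwᵢ·x = 34, Σwᵢ·1 = 13.
And Σwᵢ·x·y = -693, Σwᵢ·y = -122.
Eliminating β: 13·(row 1) − 34·(row 2) gives 1600·α = 13·(-693) − 34·(-122) = -4861, so α = -4861/1600.
Then β = ((-122) − 34·(-4861/1600))/13 = -1151/800.

α = -3.038, β = -1.439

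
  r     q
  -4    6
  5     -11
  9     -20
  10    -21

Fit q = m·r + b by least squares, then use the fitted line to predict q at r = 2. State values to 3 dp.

Sums needed: Σr·r = 222, Σr = 20, Σ1 = 4.
And Σr·q = -469, Σq = -46.
So AᵀA·[m, b]ᵀ = Aᵀq: [[222, 20]; [20, 4]]·[m, b]ᵀ = [-469, -46]ᵀ.
Eliminating b: 4·(row 1) − 20·(row 2) gives 488·m = 4·(-469) − 20·(-46) = -956, so m = -239/122.
Then b = ((-46) − 20·(-239/122))/4 = -104/61.
At r = 2: q̂ = (-239/122)·(2) + (-104/61)·(1) = -343/61.

q̂ = -5.623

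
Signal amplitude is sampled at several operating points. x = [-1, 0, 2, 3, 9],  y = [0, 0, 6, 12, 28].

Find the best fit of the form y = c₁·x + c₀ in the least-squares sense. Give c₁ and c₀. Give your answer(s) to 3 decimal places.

c₁ = 2.948, c₀ = 1.536

From the data, Σx·x = 95, Σx = 13, Σ1 = 5.
Right-hand side: Σx·y = 300, Σy = 46.
So AᵀA·[c₁, c₀]ᵀ = Aᵀy: [[95, 13]; [13, 5]]·[c₁, c₀]ᵀ = [300, 46]ᵀ.
det = 95·5 − 13² = 306.
c₁ = (300·5 − 13·46)/306 = 451/153; c₀ = (95·46 − 13·300)/306 = 235/153.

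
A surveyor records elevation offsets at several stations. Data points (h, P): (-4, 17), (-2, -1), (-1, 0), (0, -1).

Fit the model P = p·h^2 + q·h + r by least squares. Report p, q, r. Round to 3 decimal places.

p = 1.955, q = 3.555, r = -0.291

XᵀX·[p, q, r]ᵀ = XᵀP reads: 273·p + (-73)·q + 21·r = 268;  (-73)·p + 21·q + (-7)·r = -66;  21·p + (-7)·q + 4·r = 15.
Inverting the 3×3 Gram matrix, [p, q, r]ᵀ = [43/22, 391/110, -16/55]ᵀ.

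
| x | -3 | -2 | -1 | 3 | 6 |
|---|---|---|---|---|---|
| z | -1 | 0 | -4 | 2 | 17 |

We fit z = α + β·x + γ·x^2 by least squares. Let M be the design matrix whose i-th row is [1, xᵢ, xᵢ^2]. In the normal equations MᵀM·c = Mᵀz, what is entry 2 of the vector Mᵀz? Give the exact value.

Entry 2 ↔ basis x, so (Mᵀz)_{2} = Σᵢ (x)·zᵢ = (-3)·(-1) + (-2)·(0) + (-1)·(-4) + (3)·(2) + (6)·(17) = 115.

115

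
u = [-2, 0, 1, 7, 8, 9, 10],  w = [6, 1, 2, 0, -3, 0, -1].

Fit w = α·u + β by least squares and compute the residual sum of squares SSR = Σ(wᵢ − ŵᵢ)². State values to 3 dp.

SSR = 15.595

Normal-equation sums: Σu·u = 299, Σu = 33, Σ1 = 7.
Moment sums: Σu·w = -44, Σw = 5.
Normal equations: [[299, 33]; [33, 7]]·[α, β]ᵀ = [-44, 5]ᵀ.
Eliminating β: 7·(row 1) − 33·(row 2) gives 1004·α = 7·(-44) − 33·5 = -473, so α = -473/1004.
Then β = (5 − 33·(-473/1004))/7 = 2947/1004.
Residuals: 2131/1004, -1943/1004, -233/502, 91/251, -2175/1004, 655/502, 779/1004; SSR = 15657/1004.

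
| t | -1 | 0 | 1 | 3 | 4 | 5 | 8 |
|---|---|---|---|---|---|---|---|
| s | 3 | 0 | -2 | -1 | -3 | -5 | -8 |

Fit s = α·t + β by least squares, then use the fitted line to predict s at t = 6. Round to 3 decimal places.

The normal system MᵀM·[α, β]ᵀ = Mᵀs is [[116, 20]; [20, 7]]·[α, β]ᵀ = [-109, -16]ᵀ.
Eliminating β: 7·(row 1) − 20·(row 2) gives 412·α = 7·(-109) − 20·(-16) = -443, so α = -443/412.
Then β = ((-16) − 20·(-443/412))/7 = 81/103.
At t = 6: ŝ = (-443/412)·(6) + (81/103)·(1) = -1167/206.

ŝ = -5.665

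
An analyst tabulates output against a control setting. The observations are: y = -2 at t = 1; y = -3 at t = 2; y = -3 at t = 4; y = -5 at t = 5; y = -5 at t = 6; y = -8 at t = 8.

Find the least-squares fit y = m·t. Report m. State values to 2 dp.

m = -0.95

Forming XᵀX = [[146]] and Xᵀy = [-139]ᵀ gives XᵀX·[m]ᵀ = Xᵀy.
m = (-139)/146 = -0.952055.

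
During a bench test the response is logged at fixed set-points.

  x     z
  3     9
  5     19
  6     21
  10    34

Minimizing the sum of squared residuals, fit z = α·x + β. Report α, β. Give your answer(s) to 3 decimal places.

α = 3.462, β = -0.019

Setting ∂/∂α … = 0 gives: 170·α + 24·β = 588;  24·α + 4·β = 83.
(Σx·x = 170, Σx = 24, Σ1 = 4, Σx·z = 588, Σz = 83.)
Determinant 170·4 − 24² = 104.
α = (588·4 − 24·83)/104 = 45/13; β = (170·83 − 24·588)/104 = -1/52.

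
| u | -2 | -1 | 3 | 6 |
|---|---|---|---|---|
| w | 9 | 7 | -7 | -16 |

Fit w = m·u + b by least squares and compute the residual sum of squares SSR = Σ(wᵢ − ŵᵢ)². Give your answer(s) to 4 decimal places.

SSR = 0.9878

Setting ∂/∂m … = 0 gives: 50·m + 6·b = -142;  6·m + 4·b = -7.
(Σu·u = 50, Σu = 6, Σ1 = 4, Σu·w = -142, Σw = -7.)
det = 50·4 − 6² = 164.
m = ((-142)·4 − 6·(-7))/164 = -263/82; b = (50·(-7) − 6·(-142))/164 = 251/82.
Residuals: -39/82, 30/41, -18/41, 15/82; SSR = 81/82.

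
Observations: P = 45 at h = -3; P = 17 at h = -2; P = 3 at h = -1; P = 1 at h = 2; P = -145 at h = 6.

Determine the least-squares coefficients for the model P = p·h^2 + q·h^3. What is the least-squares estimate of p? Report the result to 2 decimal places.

The normal system XᵀX·[p, q]ᵀ = XᵀP is [[1410, 7532]; [7532, 47514]]·[p, q]ᵀ = [-4740, -32666]ᵀ.
det = 1410·47514 − 7532² = 10263716.
p = ((-4740)·47514 − 7532·(-32666))/10263716 = 5205988/2565929; q = (1410·(-32666) − 7532·(-4740))/10263716 = -2589345/2565929.

p = 2.03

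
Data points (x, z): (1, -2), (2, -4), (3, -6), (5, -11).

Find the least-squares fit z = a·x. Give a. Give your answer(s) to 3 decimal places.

The normal equations are: 39·a = -83.
(Σx·x = 39, Σx·z = -83.)
Hence a = -83 / 39 ≈ -2.12821.

a = -2.128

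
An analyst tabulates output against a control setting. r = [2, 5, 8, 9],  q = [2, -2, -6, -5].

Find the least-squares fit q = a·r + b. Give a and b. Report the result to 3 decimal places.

With design matrix M, MᵀM = [[174, 24]; [24, 4]] and Mᵀq = [-99, -11]ᵀ.
Determinant 174·4 − 24² = 120.
a = ((-99)·4 − 24·(-11))/120 = -11/10; b = (174·(-11) − 24·(-99))/120 = 77/20.

a = -1.100, b = 3.850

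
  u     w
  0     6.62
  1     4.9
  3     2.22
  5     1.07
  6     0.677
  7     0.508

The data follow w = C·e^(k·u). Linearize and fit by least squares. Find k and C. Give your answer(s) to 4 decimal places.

Linearized form: ln w = k·u + ln C. From the 6 transformed points,
Σu = 22.0000, Σ(u)² = 120.0000, Σln w = 3.2771, Σu·ln w = -2.7614.
Equations: 120.0000·k + 22.0000·ln C = -2.7614;  22.0000·k + 6·ln C = 3.2771.
Solving (det = 236.0000): k = -0.37570, ln C = 1.92376, so C = exp(1.92376) = 6.84664.

k = -0.3757, C = 6.8466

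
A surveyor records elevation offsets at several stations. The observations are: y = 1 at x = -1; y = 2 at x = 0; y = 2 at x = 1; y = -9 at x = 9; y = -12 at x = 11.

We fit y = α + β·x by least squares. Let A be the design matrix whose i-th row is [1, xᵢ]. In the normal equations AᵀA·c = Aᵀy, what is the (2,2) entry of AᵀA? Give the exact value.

204

Row 2 ↔ basis x, column 2 ↔ basis x, so (AᵀA)_{2,2} = Σᵢ (x)·(x) = (-1)·(-1) + (0)·(0) + (1)·(1) + (9)·(9) + (11)·(11) = 204.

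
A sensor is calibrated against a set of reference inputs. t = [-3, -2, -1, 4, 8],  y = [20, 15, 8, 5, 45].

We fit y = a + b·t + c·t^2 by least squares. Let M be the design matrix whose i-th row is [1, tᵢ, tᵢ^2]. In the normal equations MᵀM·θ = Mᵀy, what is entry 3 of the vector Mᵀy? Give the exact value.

3208

Entry 3 ↔ basis t^2, so (Mᵀy)_{3} = Σᵢ (t^2)·yᵢ = (9)·(20) + (4)·(15) + (1)·(8) + (16)·(5) + (64)·(45) = 3208.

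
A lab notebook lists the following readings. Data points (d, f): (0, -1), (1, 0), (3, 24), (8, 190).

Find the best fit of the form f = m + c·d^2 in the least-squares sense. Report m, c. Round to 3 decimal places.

From the data, Σ1 = 4, Σd^2 = 74, Σd^2·d^2 = 4178.
And Σf = 213, Σd^2·f = 12376.
Δ = 4·4178 − 74² = 11236.
m = (213·4178 − 74·12376)/11236 = -12955/5618; c = (4·12376 − 74·213)/11236 = 16871/5618.

m = -2.306, c = 3.003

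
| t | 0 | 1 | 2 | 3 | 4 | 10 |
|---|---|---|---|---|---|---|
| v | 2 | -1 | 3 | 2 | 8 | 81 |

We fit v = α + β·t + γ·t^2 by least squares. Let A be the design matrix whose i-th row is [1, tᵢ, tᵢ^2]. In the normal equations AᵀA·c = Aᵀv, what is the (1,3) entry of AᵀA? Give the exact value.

130

Row 1 ↔ basis 1, column 3 ↔ basis t^2, so (AᵀA)_{1,3} = Σᵢ t^2 = (1)·(0) + (1)·(1) + (1)·(4) + (1)·(9) + (1)·(16) + (1)·(100) = 130.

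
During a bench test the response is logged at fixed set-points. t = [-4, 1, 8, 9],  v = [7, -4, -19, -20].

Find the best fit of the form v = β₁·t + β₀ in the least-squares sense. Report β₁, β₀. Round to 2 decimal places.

β₁ = -2.11, β₀ = -1.63

XᵀX·[β₁, β₀]ᵀ = Xᵀv reads: 162·β₁ + 14·β₀ = -364;  14·β₁ + 4·β₀ = -36.
Determinant 162·4 − 14² = 452.
β₁ = ((-364)·4 − 14·(-36))/452 = -238/113; β₀ = (162·(-36) − 14·(-364))/452 = -184/113.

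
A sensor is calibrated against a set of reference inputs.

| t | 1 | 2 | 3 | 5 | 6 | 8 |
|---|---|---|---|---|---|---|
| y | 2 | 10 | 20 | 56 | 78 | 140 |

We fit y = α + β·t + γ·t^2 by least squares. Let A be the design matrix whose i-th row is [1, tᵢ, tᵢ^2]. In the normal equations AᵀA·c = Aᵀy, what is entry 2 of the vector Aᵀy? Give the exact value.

1950

Entry 2 ↔ basis t, so (Aᵀy)_{2} = Σᵢ (t)·yᵢ = (1)·(2) + (2)·(10) + (3)·(20) + (5)·(56) + (6)·(78) + (8)·(140) = 1950.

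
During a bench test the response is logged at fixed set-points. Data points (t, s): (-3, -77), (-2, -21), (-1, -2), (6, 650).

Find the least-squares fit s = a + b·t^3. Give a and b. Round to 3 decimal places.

XᵀX·[a, b]ᵀ = Xᵀs reads: 4·a + 180·b = 550;  180·a + 47450·b = 142649.
(Σ1 = 4, Σt^3 = 180, Σt^3·t^3 = 47450, Σs = 550, Σt^3·s = 142649.)
Δ = 4·47450 − 180² = 157400.
a = (550·47450 − 180·142649)/157400 = 10517/3935; b = (4·142649 − 180·550)/157400 = 117899/39350.

a = 2.673, b = 2.996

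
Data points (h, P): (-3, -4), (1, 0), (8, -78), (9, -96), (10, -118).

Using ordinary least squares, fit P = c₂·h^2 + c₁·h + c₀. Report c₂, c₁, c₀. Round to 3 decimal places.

The normal system AᵀA·[c₂, c₁, c₀]ᵀ = AᵀP is [[20739, 2215, 255]; [2215, 255, 25]; [255, 25, 5]]·[c₂, c₁, c₀]ᵀ = [-24604, -2656, -296]ᵀ.
Row-reducing yields c₂ = -6530/6091, c₁ = -39416/30455, c₀ = 59294/30455.

c₂ = -1.072, c₁ = -1.294, c₀ = 1.947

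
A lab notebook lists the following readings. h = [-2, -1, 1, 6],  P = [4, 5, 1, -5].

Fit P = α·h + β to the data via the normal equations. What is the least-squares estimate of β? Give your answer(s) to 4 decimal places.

With design matrix A, AᵀA = [[42, 4]; [4, 4]] and AᵀP = [-42, 5]ᵀ.
Determinant 42·4 − 4² = 152.
α = ((-42)·4 − 4·5)/152 = -47/38; β = (42·5 − 4·(-42))/152 = 189/76.

β = 2.4868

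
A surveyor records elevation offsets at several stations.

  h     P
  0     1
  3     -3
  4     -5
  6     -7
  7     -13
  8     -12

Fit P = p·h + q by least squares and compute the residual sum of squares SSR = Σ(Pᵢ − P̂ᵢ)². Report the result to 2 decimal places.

XᵀX·[p, q]ᵀ = XᵀP reads: 174·p + 28·q = -258;  28·p + 6·q = -39.
(Σh·h = 174, Σh = 28, Σ1 = 6, Σh·P = -258, ΣP = -39.)
Determinant 174·6 − 28² = 260.
p = ((-258)·6 − 28·(-39))/260 = -114/65; q = (174·(-39) − 28·(-258))/260 = 219/130.
Residuals: -89/130, 15/26, 43/130, 239/130, -313/130, 9/26; SSR = 1327/130.

SSR = 10.21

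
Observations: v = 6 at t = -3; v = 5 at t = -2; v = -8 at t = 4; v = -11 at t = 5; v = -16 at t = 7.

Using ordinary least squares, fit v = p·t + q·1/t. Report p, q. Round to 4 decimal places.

Compute the Gram sums: Σt·t = 103, Σt·1/t = 5, Σ1/t·1/t = 85381/176400.
For Mᵀv: Σt·v = -227, Σ1/t·v = -769/70.
MᵀM·[p, q]ᵀ = Mᵀv becomes [[103, 5]; [5, 85381/176400]]·[p, q]ᵀ = [-227, -769/70]ᵀ.
det = 103·(85381/176400) − 5² = 4384243/176400.
p = ((-227)·(85381/176400) − 5·(-769/70))/(4384243/176400) = -9692087/4384243; q = (103·(-769/70) − 5·(-227))/(4384243/176400) = 612360/4384243.

p = -2.2107, q = 0.1397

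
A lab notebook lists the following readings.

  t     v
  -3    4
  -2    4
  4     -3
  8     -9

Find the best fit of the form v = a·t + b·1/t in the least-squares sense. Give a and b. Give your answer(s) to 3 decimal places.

a = -1.000, b = -2.752

Normal-equation sums: Σt·t = 93, Σt·1/t = 4, Σ1/t·1/t = 253/576.
And Σt·v = -104, Σ1/t·v = -125/24.
So MᵀM·[a, b]ᵀ = Mᵀv: [[93, 4]; [4, 253/576]]·[a, b]ᵀ = [-104, -125/24]ᵀ.
Eliminating b: (253/576)·(row 1) − 4·(row 2) gives (4771/192)·a = (253/576)·(-104) − 4·(-125/24) = -1789/72, so a = -14312/14313.
Then b = ((-125/24) − 4·(-14312/14313))/(253/576) = -13128/4771.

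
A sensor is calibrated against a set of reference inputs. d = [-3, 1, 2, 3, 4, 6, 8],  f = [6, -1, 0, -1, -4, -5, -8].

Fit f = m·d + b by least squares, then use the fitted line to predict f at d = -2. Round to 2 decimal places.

MᵀM·[m, b]ᵀ = Mᵀf reads: 139·m + 21·b = -132;  21·m + 7·b = -13.
Determinant 139·7 − 21² = 532.
m = ((-132)·7 − 21·(-13))/532 = -93/76; b = (139·(-13) − 21·(-132))/532 = 965/532.
At d = -2: f̂ = (-93/76)·(-2) + (965/532)·(1) = 2267/532.

f̂ = 4.26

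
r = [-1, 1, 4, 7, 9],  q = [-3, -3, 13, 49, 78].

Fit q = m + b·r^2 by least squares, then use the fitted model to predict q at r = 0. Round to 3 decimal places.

q̂ = -3.506

Compute the Gram sums: Σ1 = 5, Σr^2 = 148, Σr^2·r^2 = 9220.
Right-hand side: Σq = 134, Σr^2·q = 8921.
So AᵀA·[m, b]ᵀ = Aᵀq: [[5, 148]; [148, 9220]]·[m, b]ᵀ = [134, 8921]ᵀ.
det = 5·9220 − 148² = 24196.
m = (134·9220 − 148·8921)/24196 = -21207/6049; b = (5·8921 − 148·134)/24196 = 24773/24196.
At r = 0: q̂ = (-21207/6049)·(1) + (24773/24196)·(0) = -21207/6049.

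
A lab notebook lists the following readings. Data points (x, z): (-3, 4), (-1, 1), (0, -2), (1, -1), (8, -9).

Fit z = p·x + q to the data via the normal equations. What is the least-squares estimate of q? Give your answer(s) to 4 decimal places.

Sums needed: Σx·x = 75, Σx = 5, Σ1 = 5.
For Mᵀz: Σx·z = -86, Σz = -7.
MᵀM·[p, q]ᵀ = Mᵀz becomes [[75, 5]; [5, 5]]·[p, q]ᵀ = [-86, -7]ᵀ.
det = 75·5 − 5² = 350.
p = ((-86)·5 − 5·(-7))/350 = -79/70; q = (75·(-7) − 5·(-86))/350 = -19/70.

q = -0.2714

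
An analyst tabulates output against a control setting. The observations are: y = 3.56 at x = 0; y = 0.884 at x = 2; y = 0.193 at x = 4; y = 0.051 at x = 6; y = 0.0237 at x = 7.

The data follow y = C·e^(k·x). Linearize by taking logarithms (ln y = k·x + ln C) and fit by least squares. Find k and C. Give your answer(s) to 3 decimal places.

With ln yᵢ as the transformed response and xᵢ as the regressor:
Σx = 19.0000, Σ(x)² = 105.0000, Σln y = -7.2168, Σx·ln y = -50.8784.
Equations: 105.0000·k + 19.0000·ln C = -50.8784;  19.0000·k + 5·ln C = -7.2168.
Solving (det = 164.0000): k = -0.71508, ln C = 1.27393, so C = exp(1.27393) = 3.57487.

k = -0.715, C = 3.575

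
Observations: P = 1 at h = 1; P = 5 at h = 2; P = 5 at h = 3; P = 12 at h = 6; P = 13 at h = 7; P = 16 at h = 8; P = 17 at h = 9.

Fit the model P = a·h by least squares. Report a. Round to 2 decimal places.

a = 1.93

Setting ∂/∂a … = 0 gives: 244·a = 470.
(Σh·h = 244, Σh·P = 470.)
a = 470/244 = 1.92623.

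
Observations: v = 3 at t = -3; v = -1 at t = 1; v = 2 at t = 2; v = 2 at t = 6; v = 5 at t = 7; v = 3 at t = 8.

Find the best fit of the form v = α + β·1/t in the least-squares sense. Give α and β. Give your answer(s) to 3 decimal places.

The normal equations are: 6·α + (269/168)·β = 14;  (269/168)·α + (40217/28224)·β = 71/168.
Determinant 6·(40217/28224) − (269/168)² = 168941/28224.
α = (14·(40217/28224) − (269/168)·(71/168))/(168941/28224) = 543939/168941; β = (6·(71/168) − (269/168)·14)/(168941/28224) = -561120/168941.

α = 3.220, β = -3.321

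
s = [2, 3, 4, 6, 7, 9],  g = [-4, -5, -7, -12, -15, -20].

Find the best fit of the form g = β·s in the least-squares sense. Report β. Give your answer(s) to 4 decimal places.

β = -2.0923

Compute the Gram sums: Σs·s = 195.
For Mᵀg: Σs·g = -408.
So MᵀM·[β]ᵀ = Mᵀg: [[195]]·[β]ᵀ = [-408]ᵀ.
β = (-408)/195 = -2.09231.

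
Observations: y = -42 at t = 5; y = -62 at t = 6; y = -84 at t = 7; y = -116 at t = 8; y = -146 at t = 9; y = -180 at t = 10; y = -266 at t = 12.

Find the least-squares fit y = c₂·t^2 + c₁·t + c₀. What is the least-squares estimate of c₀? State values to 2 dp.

c₀ = -2.74

With design matrix M, MᵀM = [[45715, 4653, 499]; [4653, 499, 57]; [499, 57, 7]] and Mᵀy = [-82952, -8404, -896]ᵀ.
Inverting the 3×3 Gram matrix, [c₂, c₁, c₀]ᵀ = [-1702/847, 1871/847, -2323/847]ᵀ.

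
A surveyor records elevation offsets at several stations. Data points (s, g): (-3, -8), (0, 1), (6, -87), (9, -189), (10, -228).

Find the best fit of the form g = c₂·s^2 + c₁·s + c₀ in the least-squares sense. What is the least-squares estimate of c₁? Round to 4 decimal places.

c₁ = -2.7797

The normal equations are: 17938·c₂ + 1918·c₁ + 226·c₀ = -41313;  1918·c₂ + 226·c₁ + 22·c₀ = -4479;  226·c₂ + 22·c₁ + 5·c₀ = -511.
(Σs^2·s^2 = 17938, Σs^2·s = 1918, Σs^2 = 226, Σs·s = 226, Σs = 22, Σ1 = 5, Σs^2·g = -41313, Σs·g = -4479, Σg = -511.)
Inverting the 3×3 Gram matrix, [c₂, c₁, c₀]ᵀ = [-5092/2513, -13971/5026, 4066/2513]ᵀ.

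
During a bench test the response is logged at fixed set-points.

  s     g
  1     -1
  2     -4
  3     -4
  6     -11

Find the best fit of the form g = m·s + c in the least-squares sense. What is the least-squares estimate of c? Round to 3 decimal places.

Setting ∂/∂m … = 0 gives: 50·m + 12·c = -87;  12·m + 4·c = -20.
(Σs·s = 50, Σs = 12, Σ1 = 4, Σs·g = -87, Σg = -20.)
Eliminating c: 4·(row 1) − 12·(row 2) gives 56·m = 4·(-87) − 12·(-20) = -108, so m = -27/14.
Then c = ((-20) − 12·(-27/14))/4 = 11/14.

c = 0.786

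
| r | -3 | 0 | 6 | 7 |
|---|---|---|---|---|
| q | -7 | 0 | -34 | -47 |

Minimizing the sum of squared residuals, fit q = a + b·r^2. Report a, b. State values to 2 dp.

a = 0.80, b = -0.97

From the data, Σ1 = 4, Σr^2 = 94, Σr^2·r^2 = 3778.
Right-hand side: Σq = -88, Σr^2·q = -3590.
So MᵀM·[a, b]ᵀ = Mᵀq: [[4, 94]; [94, 3778]]·[a, b]ᵀ = [-88, -3590]ᵀ.
Determinant 4·3778 − 94² = 6276.
a = ((-88)·3778 − 94·(-3590))/6276 = 1249/1569; b = (4·(-3590) − 94·(-88))/6276 = -1522/1569.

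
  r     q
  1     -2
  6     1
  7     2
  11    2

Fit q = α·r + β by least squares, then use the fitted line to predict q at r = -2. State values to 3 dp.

q̂ = -2.704

Normal-equation sums: Σr·r = 207, Σr = 25, Σ1 = 4.
Moment sums: Σr·q = 40, Σq = 3.
Normal equations: [[207, 25]; [25, 4]]·[α, β]ᵀ = [40, 3]ᵀ.
det = 207·4 − 25² = 203.
α = (40·4 − 25·3)/203 = 85/203; β = (207·3 − 25·40)/203 = -379/203.
At r = -2: q̂ = (85/203)·(-2) + (-379/203)·(1) = -549/203.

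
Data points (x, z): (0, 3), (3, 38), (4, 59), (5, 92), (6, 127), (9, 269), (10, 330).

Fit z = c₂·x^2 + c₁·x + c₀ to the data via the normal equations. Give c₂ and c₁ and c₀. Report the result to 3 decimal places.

Setting ∂/∂c₂ … = 0 gives: 18819·c₂ + 2161·c₁ + 267·c₀ = 62947;  2161·c₂ + 267·c₁ + 37·c₀ = 7293;  267·c₂ + 37·c₁ + 7·c₀ = 918.
(Σx^2·x^2 = 18819, Σx^2·x = 2161, Σx^2 = 267, Σx·x = 267, Σx = 37, Σ1 = 7, Σx^2·z = 62947, Σx·z = 7293, Σz = 918.)
Row-reducing yields c₂ = 289265/95732, c₁ = 235037/95732, c₀ = 69709/23933.

c₂ = 3.022, c₁ = 2.455, c₀ = 2.913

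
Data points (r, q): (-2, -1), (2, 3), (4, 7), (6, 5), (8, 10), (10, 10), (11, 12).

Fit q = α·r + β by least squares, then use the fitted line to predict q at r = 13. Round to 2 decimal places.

With design matrix X, XᵀX = [[345, 39]; [39, 7]] and Xᵀq = [378, 46]ᵀ.
Eliminating β: 7·(row 1) − 39·(row 2) gives 894·α = 7·378 − 39·46 = 852, so α = 142/149.
Then β = (46 − 39·(142/149))/7 = 188/149.
At r = 13: q̂ = (142/149)·(13) + (188/149)·(1) = 2034/149.

q̂ = 13.65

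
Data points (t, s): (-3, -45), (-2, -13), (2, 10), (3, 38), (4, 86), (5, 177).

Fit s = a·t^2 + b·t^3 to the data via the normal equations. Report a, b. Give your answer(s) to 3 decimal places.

a = -0.473, b = 1.503

Compute the Gram sums: Σt^2·t^2 = 1075, Σt^2·t^3 = 4149, Σt^3·t^3 = 21307.
Moment sums: Σt^2·s = 5726, Σt^3·s = 30054.
Eliminating b: 21307·(row 1) − 4149·(row 2) gives 5690824·a = 21307·5726 − 4149·30054 = -2690164, so a = -672541/1422706.
Then b = (30054 − 4149·(-672541/1422706))/21307 = 2137719/1422706.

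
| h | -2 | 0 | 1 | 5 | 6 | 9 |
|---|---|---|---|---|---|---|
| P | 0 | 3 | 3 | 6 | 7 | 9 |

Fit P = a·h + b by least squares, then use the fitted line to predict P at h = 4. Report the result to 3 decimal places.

P̂ = 5.313

With design matrix X, XᵀX = [[147, 19]; [19, 6]] and XᵀP = [156, 28]ᵀ.
Eliminating b: 6·(row 1) − 19·(row 2) gives 521·a = 6·156 − 19·28 = 404, so a = 404/521.
Then b = (28 − 19·(404/521))/6 = 1152/521.
At h = 4: P̂ = (404/521)·(4) + (1152/521)·(1) = 2768/521.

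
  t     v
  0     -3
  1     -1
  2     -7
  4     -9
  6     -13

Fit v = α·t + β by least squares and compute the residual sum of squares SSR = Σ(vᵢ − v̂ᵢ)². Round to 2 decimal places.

SSR = 10.76

Setting ∂/∂α … = 0 gives: 57·α + 13·β = -129;  13·α + 5·β = -33.
Eliminating β: 5·(row 1) − 13·(row 2) gives 116·α = 5·(-129) − 13·(-33) = -216, so α = -54/29.
Then β = ((-33) − 13·(-54/29))/5 = -51/29.
Residuals: -36/29, 76/29, -44/29, 6/29, -2/29; SSR = 312/29.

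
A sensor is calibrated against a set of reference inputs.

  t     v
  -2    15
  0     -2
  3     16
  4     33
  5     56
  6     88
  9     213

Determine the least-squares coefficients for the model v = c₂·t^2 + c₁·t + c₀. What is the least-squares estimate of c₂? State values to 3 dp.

Compute the Gram sums: Σt^2·t^2 = 8835, Σt^2·t = 1153, Σt^2 = 171, Σt·t = 171, Σt = 25, Σ1 = 7.
And Σt^2·v = 22553, Σt·v = 2875, Σv = 419.
So MᵀM·[c₂, c₁, c₀]ᵀ = Mᵀv: [[8835, 1153, 171]; [1153, 171, 25]; [171, 25, 7]]·[c₂, c₁, c₀]ᵀ = [22553, 2875, 419]ᵀ.
Row-reducing yields c₂ = 4357/1456, c₁ = -4351/1456, c₀ = -18/7.

c₂ = 2.992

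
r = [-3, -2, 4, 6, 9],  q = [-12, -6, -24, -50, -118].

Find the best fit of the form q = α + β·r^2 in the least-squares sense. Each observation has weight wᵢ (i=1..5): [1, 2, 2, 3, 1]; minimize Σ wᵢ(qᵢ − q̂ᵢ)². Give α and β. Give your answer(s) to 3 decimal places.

Normal-equation sums: Σwᵢ·1 = 9, Σwᵢ·r^2 = 238, Σwᵢ·r^2·r^2 = 11074.
And Σwᵢ·q = -340, Σwᵢ·r^2·q = -15882.
Determinant 9·11074 − 238² = 43022.
α = ((-340)·11074 − 238·(-15882))/43022 = 1054/3073; β = (9·(-15882) − 238·(-340))/43022 = -31009/21511.

α = 0.343, β = -1.442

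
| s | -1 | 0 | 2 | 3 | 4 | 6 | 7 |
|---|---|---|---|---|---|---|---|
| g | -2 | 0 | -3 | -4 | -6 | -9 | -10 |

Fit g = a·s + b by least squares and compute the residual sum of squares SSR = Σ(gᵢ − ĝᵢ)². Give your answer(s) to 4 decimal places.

From the data, Σs·s = 115, Σs = 21, Σ1 = 7.
And Σs·g = -164, Σg = -34.
So XᵀX·[a, b]ᵀ = Xᵀg: [[115, 21]; [21, 7]]·[a, b]ᵀ = [-164, -34]ᵀ.
det = 115·7 − 21² = 364.
a = ((-164)·7 − 21·(-34))/364 = -31/26; b = (115·(-34) − 21·(-164))/364 = -233/182.
Residuals: -174/91, 233/182, 121/182, 6/7, 9/182, -103/182, -34/91; SSR = 631/91.

SSR = 6.9341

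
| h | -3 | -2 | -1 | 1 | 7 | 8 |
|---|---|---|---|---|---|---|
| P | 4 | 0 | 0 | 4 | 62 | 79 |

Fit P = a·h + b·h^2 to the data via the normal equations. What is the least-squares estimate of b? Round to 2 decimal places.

b = 1.01

From the data, Σh·h = 128, Σh·h^2 = 820, Σh^2·h^2 = 6596.
And Σh·P = 1058, Σh^2·P = 8134.
So XᵀX·[a, b]ᵀ = XᵀP: [[128, 820]; [820, 6596]]·[a, b]ᵀ = [1058, 8134]ᵀ.
Eliminating b: 6596·(row 1) − 820·(row 2) gives 171888·a = 6596·1058 − 820·8134 = 308688, so a = 6431/3581.
Then b = (8134 − 820·(6431/3581))/6596 = 7233/7162.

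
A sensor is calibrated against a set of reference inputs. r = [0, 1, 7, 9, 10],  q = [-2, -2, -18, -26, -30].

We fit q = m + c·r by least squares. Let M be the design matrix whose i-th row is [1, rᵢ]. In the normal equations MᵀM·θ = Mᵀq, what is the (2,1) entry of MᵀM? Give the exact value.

27

Row 2 ↔ basis r, column 1 ↔ basis 1, so (MᵀM)_{2,1} = Σᵢ r = (0)·(1) + (1)·(1) + (7)·(1) + (9)·(1) + (10)·(1) = 27.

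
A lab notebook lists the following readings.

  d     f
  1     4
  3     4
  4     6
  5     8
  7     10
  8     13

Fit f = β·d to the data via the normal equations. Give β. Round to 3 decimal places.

Sums needed: Σd·d = 164.
Right-hand side: Σd·f = 254.
Normal equations: [[164]]·[β]ᵀ = [254]ᵀ.
β = 254/164 = 1.54878.

β = 1.549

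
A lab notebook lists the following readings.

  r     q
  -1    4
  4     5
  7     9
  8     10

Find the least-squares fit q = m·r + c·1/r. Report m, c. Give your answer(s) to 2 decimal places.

Forming XᵀX = [[130, 4]; [4, 3445/3136]] and Xᵀq = [159, -3/14]ᵀ gives XᵀX·[m, c]ᵀ = Xᵀq.
Δ = 130·(3445/3136) − 4² = 198837/1568.
m = (159·(3445/3136) − 4·(-3/14))/(198837/1568) = 183481/132558; c = (130·(-3/14) − 4·159)/(198837/1568) = -346976/66279.

m = 1.38, c = -5.24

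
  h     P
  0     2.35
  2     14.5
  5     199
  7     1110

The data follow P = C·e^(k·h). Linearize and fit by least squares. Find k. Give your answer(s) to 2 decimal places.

k = 0.88

Taking logs, ln P = k·h + ln C, so regress ln P on h.
XᵀX = [[78.0000, 14.0000]; [14.0000, 4]], rhs = [80.8996, 15.8340]ᵀ  (here Σh = 14.0000, Σ(h)² = 78.0000, Σln P = 15.8340, Σh·ln P = 80.8996).
Δ = 78.0000·4 − (14.0000)² = 116.0000; k = (80.8996·4 − 14.0000·15.8340)/116.0000 = 0.87864, ln C = (78.0000·15.8340 − 14.0000·80.8996)/116.0000 = 0.88324.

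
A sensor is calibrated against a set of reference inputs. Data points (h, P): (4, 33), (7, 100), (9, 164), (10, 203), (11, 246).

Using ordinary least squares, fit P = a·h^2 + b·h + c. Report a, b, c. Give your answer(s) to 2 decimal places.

a = 2.06, b = -0.45, c = 2.02

Compute the Gram sums: Σh^2·h^2 = 33859, Σh^2·h = 3467, Σh^2 = 367, Σh·h = 367, Σh = 41, Σ1 = 5.
Right-hand side: Σh^2·P = 68778, Σh·P = 7044, ΣP = 746.
Normal equations: [[33859, 3467, 367]; [3467, 367, 41]; [367, 41, 5]]·[a, b, c]ᵀ = [68778, 7044, 746]ᵀ.
Solving the 3×3 system (Gaussian elimination) gives a = 294/143, b = -5/11, c = 289/143.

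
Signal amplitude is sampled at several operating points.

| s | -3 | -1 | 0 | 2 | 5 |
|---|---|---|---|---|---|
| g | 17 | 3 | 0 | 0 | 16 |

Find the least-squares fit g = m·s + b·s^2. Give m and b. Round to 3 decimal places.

m = -2.305, b = 1.104

Forming MᵀM = [[39, 105]; [105, 723]] and Mᵀg = [26, 556]ᵀ gives MᵀM·[m, b]ᵀ = Mᵀg.
det = 39·723 − 105² = 17172.
m = (26·723 − 105·556)/17172 = -733/318; b = (39·556 − 105·26)/17172 = 117/106.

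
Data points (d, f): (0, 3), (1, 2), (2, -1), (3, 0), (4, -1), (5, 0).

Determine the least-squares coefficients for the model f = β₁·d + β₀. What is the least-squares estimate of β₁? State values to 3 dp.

AᵀA·[β₁, β₀]ᵀ = Aᵀf reads: 55·β₁ + 15·β₀ = -4;  15·β₁ + 6·β₀ = 3.
(Σd·d = 55, Σd = 15, Σ1 = 6, Σd·f = -4, Σf = 3.)
Eliminating β₀: 6·(row 1) − 15·(row 2) gives 105·β₁ = 6·(-4) − 15·3 = -69, so β₁ = -23/35.
Then β₀ = (3 − 15·(-23/35))/6 = 15/7.

β₁ = -0.657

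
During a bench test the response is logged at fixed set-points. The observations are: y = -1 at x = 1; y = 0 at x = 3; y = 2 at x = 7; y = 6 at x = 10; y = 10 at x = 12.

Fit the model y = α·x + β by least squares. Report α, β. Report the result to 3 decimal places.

From the data, Σx·x = 303, Σx = 33, Σ1 = 5.
Right-hand side: Σx·y = 193, Σy = 17.
So AᵀA·[α, β]ᵀ = Aᵀy: [[303, 33]; [33, 5]]·[α, β]ᵀ = [193, 17]ᵀ.
Δ = 303·5 − 33² = 426.
α = (193·5 − 33·17)/426 = 202/213; β = (303·17 − 33·193)/426 = -203/71.

α = 0.948, β = -2.859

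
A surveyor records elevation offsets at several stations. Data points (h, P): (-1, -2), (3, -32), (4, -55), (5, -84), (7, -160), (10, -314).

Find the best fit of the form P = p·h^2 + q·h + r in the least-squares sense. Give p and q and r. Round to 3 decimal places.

p = -2.948, q = -1.921, r = -0.604

Sums needed: Σh^2·h^2 = 13364, Σh^2·h = 1558, Σh^2 = 200, Σh·h = 200, Σh = 28, Σ1 = 6.
For MᵀP: Σh^2·P = -42510, Σh·P = -4994, ΣP = -647.
MᵀM·[p, q, r]ᵀ = MᵀP becomes [[13364, 1558, 200]; [1558, 200, 28]; [200, 28, 6]]·[p, q, r]ᵀ = [-42510, -4994, -647]ᵀ.
Solving the 3×3 system (Gaussian elimination) gives p = -14902/5055, q = -9709/5055, r = -2037/3370.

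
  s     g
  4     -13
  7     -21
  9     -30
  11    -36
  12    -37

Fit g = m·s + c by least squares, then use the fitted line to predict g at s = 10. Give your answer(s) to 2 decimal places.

ĝ = -31.84

Sums needed: Σs·s = 411, Σs = 43, Σ1 = 5.
Moment sums: Σs·g = -1309, Σg = -137.
Δ = 411·5 − 43² = 206.
m = ((-1309)·5 − 43·(-137))/206 = -327/103; c = (411·(-137) − 43·(-1309))/206 = -10/103.
At s = 10: ĝ = (-327/103)·(10) + (-10/103)·(1) = -3280/103.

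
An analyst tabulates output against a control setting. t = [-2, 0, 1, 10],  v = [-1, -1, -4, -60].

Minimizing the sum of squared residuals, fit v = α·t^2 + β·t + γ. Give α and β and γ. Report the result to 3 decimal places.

α = -0.449, β = -1.342, γ = -1.695

Forming MᵀM = [[10017, 993, 105]; [993, 105, 9]; [105, 9, 4]] and Mᵀv = [-6008, -602, -66]ᵀ gives MᵀM·[α, β, γ]ᵀ = Mᵀv.
Solving the 3×3 system (Gaussian elimination) gives α = -12775/28452, β = -38177/28452, γ = -4018/2371.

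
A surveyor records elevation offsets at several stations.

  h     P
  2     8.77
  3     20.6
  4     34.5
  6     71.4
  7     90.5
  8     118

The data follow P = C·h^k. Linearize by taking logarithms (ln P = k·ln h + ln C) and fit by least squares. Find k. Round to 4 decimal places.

k = 1.8465

Taking logs, ln P = k·ln h + ln C, so regress ln P on ln h.
Σln h = 8.9952, Σ(ln h)² = 14.9303, Σln P = 22.2819, Σln h·ln P = 36.0726.
Equations: 14.9303·k + 8.9952·ln C = 36.0726;  8.9952·k + 6·ln C = 22.2819.
Slope k = (n·Σln h·ln P − Σln h·Σln P)/(n·Σ(ln h)² − (Σln h)²) = (6·36.0726 − 8.9952·22.2819)/8.6686 = 1.84646; ln C = (Σln P − k·Σln h)/n = 0.94545.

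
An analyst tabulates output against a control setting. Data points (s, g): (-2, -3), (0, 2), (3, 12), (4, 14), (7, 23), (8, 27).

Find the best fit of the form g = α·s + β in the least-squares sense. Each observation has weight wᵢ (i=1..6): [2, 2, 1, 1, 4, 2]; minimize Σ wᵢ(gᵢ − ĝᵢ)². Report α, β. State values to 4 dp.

The normal system XᵀWX·[α, β]ᵀ = XᵀWg is [[357, 47]; [47, 12]]·[α, β]ᵀ = [1180, 170]ᵀ.
Eliminating β: 12·(row 1) − 47·(row 2) gives 2075·α = 12·1180 − 47·170 = 6170, so α = 1234/415.
Then β = (170 − 47·(1234/415))/12 = 1046/415.

α = 2.9735, β = 2.5205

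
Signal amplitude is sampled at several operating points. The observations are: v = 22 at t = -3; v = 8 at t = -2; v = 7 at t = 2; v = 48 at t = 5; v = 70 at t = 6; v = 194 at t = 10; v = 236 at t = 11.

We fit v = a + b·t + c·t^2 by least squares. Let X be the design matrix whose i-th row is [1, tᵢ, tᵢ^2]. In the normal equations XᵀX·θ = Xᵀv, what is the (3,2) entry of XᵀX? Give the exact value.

2645

Row 3 ↔ basis t^2, column 2 ↔ basis t, so (XᵀX)_{3,2} = Σᵢ (t^2)·(t) = (9)·(-3) + (4)·(-2) + (4)·(2) + (25)·(5) + (36)·(6) + (100)·(10) + (121)·(11) = 2645.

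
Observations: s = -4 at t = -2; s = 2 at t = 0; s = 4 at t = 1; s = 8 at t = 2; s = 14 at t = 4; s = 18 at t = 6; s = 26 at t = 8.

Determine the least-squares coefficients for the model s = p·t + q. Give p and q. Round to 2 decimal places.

p = 2.93, q = 1.75

Sums needed: Σt·t = 125, Σt = 19, Σ1 = 7.
Right-hand side: Σt·s = 400, Σs = 68.
Eliminating q: 7·(row 1) − 19·(row 2) gives 514·p = 7·400 − 19·68 = 1508, so p = 754/257.
Then q = (68 − 19·(754/257))/7 = 450/257.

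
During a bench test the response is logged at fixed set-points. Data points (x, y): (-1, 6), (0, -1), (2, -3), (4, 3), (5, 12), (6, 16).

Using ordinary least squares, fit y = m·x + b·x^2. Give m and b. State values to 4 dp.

m = -3.5372, b = 1.0826

AᵀA·[m, b]ᵀ = Aᵀy reads: 82·m + 412·b = 156;  412·m + 2194·b = 918.
(Σx·x = 82, Σx·x^2 = 412, Σx^2·x^2 = 2194, Σx·y = 156, Σx^2·y = 918.)
det = 82·2194 − 412² = 10164.
m = (156·2194 − 412·918)/10164 = -428/121; b = (82·918 − 412·156)/10164 = 131/121.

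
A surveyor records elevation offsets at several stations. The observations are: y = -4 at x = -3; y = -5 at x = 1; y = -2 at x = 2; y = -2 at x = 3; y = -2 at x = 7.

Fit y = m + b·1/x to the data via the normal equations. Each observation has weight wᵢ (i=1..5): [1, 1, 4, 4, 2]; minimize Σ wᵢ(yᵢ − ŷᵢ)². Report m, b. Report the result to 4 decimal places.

m = -2.2332, b = -0.5138

The normal system AᵀWA·[m, b]ᵀ = AᵀWy is [[12, 30/7]; [30/7, 1145/441]]·[m, b]ᵀ = [-29, -229/21]ᵀ.
Determinant 12·(1145/441) − (30/7)² = 1880/147.
m = ((-29)·(1145/441) − (30/7)·(-229/21))/(1880/147) = -2519/1128; b = (12·(-229/21) − (30/7)·(-29))/(1880/147) = -483/940.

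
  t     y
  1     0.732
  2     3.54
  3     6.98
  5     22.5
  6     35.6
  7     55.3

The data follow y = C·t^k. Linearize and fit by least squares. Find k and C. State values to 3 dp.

Let Y = ln y. Fitting Y = k·ln t + ln C by least squares:
AᵀA = [[11.2747, 7.1389]; [7.1389, 6]], rhs = [22.2312, 13.5938]ᵀ  (here Σln t = 7.1389, Σ(ln t)² = 11.2747, Σln y = 13.5938, Σln t·ln y = 22.2312).
Δ = 11.2747·6 − (7.1389)² = 16.6845; k = (22.2312·6 − 7.1389·13.5938)/16.6845 = 2.17821, ln C = (11.2747·13.5938 − 7.1389·22.2312)/16.6845 = -0.32602, so C = exp(-0.32602) = 0.72179.

k = 2.178, C = 0.722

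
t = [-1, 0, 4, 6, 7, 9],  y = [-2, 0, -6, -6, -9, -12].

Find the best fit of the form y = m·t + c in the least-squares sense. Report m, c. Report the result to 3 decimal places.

Forming AᵀA = [[183, 25]; [25, 6]] and Aᵀy = [-229, -35]ᵀ gives AᵀA·[m, c]ᵀ = Aᵀy.
Eliminating c: 6·(row 1) − 25·(row 2) gives 473·m = 6·(-229) − 25·(-35) = -499, so m = -499/473.
Then c = ((-35) − 25·(-499/473))/6 = -680/473.

m = -1.055, c = -1.438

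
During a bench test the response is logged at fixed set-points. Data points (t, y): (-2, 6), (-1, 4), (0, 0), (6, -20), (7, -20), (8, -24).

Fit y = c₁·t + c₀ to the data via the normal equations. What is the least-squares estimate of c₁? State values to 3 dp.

c₁ = -3.060

From the data, Σt·t = 154, Σt = 18, Σ1 = 6.
Moment sums: Σt·y = -468, Σy = -54.
Determinant 154·6 − 18² = 600.
c₁ = ((-468)·6 − 18·(-54))/600 = -153/50; c₀ = (154·(-54) − 18·(-468))/600 = 9/50.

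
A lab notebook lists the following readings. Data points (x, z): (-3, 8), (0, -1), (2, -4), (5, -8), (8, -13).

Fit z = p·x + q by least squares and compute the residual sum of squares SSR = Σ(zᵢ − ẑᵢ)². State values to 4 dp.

SSR = 8.2732

Sums needed: Σx·x = 102, Σx = 12, Σ1 = 5.
Moment sums: Σx·z = -176, Σz = -18.
So MᵀM·[p, q]ᵀ = Mᵀz: [[102, 12]; [12, 5]]·[p, q]ᵀ = [-176, -18]ᵀ.
Determinant 102·5 − 12² = 366.
p = ((-176)·5 − 12·(-18))/366 = -332/183; q = (102·(-18) − 12·(-176))/366 = 46/61.
Residuals: 110/61, -107/61, -206/183, 58/183, 139/183; SSR = 1514/183.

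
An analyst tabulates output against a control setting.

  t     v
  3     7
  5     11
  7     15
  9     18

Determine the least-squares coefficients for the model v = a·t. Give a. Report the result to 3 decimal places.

a = 2.091

The normal equations are: 164·a = 343.
a = 343/164 = 2.09146.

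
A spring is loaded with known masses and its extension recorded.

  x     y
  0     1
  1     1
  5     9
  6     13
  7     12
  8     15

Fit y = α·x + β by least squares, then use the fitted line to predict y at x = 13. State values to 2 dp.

ŷ = 24.15

With design matrix M, MᵀM = [[175, 27]; [27, 6]] and Mᵀy = [328, 51]ᵀ.
Determinant 175·6 − 27² = 321.
α = (328·6 − 27·51)/321 = 197/107; β = (175·51 − 27·328)/321 = 23/107.
At x = 13: ŷ = (197/107)·(13) + (23/107)·(1) = 2584/107.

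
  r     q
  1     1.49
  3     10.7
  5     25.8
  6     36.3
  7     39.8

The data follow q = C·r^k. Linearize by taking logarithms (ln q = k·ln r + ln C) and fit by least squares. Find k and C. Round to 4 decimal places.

k = 1.7306, C = 1.5342

Taking logs, ln q = k·ln r + ln C, so regress ln q on ln r.
XᵀX = [[10.7942, 6.4457]; [6.4457, 5]], rhs = [21.4394, 13.2951]ᵀ  (here Σln r = 6.4457, Σ(ln r)² = 10.7942, Σln q = 13.2951, Σln r·ln q = 21.4394).
Δ = 10.7942·5 − (6.4457)² = 12.4237; k = (21.4394·5 − 6.4457·13.2951)/12.4237 = 1.73061, ln C = (10.7942·13.2951 − 6.4457·21.4394)/12.4237 = 0.42801, so C = exp(0.42801) = 1.53420.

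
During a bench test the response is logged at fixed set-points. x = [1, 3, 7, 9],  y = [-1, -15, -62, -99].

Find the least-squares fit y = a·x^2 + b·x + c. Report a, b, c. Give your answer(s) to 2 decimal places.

a = -0.96, b = -2.57, c = 2.13

Sums needed: Σx^2·x^2 = 9044, Σx^2·x = 1100, Σx^2 = 140, Σx·x = 140, Σx = 20, Σ1 = 4.
And Σx^2·y = -11193, Σx·y = -1371, Σy = -177.
Inverting the 3×3 Gram matrix, [a, b, c]ᵀ = [-23/24, -77/30, 17/8]ᵀ.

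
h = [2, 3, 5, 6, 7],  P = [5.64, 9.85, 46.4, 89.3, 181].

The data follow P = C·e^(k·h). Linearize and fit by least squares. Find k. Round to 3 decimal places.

k = 0.706

With ln Pᵢ as the transformed response and hᵢ as the regressor:
Over the data: Σh = 23.0000, Σ(h)² = 123.0000, Σln P = 17.5452, Σh·ln P = 92.8502.
Normal system: [[123.0000, 23.0000]; [23.0000, 5]]·[k, ln C]ᵀ = [92.8502, 17.5452]ᵀ.
Slope k = (n·Σh·ln P − Σh·Σln P)/(n·Σ(h)² − (Σh)²) = (5·92.8502 − 23.0000·17.5452)/86.0000 = 0.70596; ln C = (Σln P − k·Σh)/n = 0.26163.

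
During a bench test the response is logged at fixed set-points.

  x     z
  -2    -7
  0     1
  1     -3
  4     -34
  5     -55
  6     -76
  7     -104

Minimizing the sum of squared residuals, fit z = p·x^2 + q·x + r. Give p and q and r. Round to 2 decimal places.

p = -2.04, q = -0.57, r = 0.25

Entries of MᵀM: Σx^2·x^2 = 4595, Σx^2·x = 741, Σx^2 = 131, Σx·x = 131, Σx = 21, Σ1 = 7.
And Σx^2·z = -9782, Σx·z = -1584, Σz = -278.
Inverting the 3×3 Gram matrix, [p, q, r]ᵀ = [-44101/21568, -12189/21568, 333/1348]ᵀ.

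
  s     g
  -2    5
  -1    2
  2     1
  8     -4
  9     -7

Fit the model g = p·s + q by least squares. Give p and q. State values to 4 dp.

p = -0.9280, q = 2.3696

Compute the Gram sums: Σs·s = 154, Σs = 16, Σ1 = 5.
Right-hand side: Σs·g = -105, Σg = -3.
Δ = 154·5 − 16² = 514.
p = ((-105)·5 − 16·(-3))/514 = -477/514; q = (154·(-3) − 16·(-105))/514 = 609/257.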